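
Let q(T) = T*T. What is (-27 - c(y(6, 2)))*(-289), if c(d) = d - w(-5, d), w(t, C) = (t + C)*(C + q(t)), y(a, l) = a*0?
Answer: 43928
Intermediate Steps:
q(T) = T²
y(a, l) = 0
w(t, C) = (C + t)*(C + t²) (w(t, C) = (t + C)*(C + t²) = (C + t)*(C + t²))
c(d) = 125 - d² - 19*d (c(d) = d - (d² + (-5)³ + d*(-5) + d*(-5)²) = d - (d² - 125 - 5*d + d*25) = d - (d² - 125 - 5*d + 25*d) = d - (-125 + d² + 20*d) = d + (125 - d² - 20*d) = 125 - d² - 19*d)
(-27 - c(y(6, 2)))*(-289) = (-27 - (125 - 1*0² - 19*0))*(-289) = (-27 - (125 - 1*0 + 0))*(-289) = (-27 - (125 + 0 + 0))*(-289) = (-27 - 1*125)*(-289) = (-27 - 125)*(-289) = -152*(-289) = 43928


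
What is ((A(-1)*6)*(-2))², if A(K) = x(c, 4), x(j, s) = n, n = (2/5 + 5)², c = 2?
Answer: 76527504/625 ≈ 1.2244e+5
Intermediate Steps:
n = 729/25 (n = (2*(⅕) + 5)² = (⅖ + 5)² = (27/5)² = 729/25 ≈ 29.160)
x(j, s) = 729/25
A(K) = 729/25
((A(-1)*6)*(-2))² = (((729/25)*6)*(-2))² = ((4374/25)*(-2))² = (-8748/25)² = 76527504/625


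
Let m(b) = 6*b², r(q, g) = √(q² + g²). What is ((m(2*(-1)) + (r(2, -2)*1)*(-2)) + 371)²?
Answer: 156057 - 3160*√2 ≈ 1.5159e+5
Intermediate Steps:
r(q, g) = √(g² + q²)
((m(2*(-1)) + (r(2, -2)*1)*(-2)) + 371)² = ((6*(2*(-1))² + (√((-2)² + 2²)*1)*(-2)) + 371)² = ((6*(-2)² + (√(4 + 4)*1)*(-2)) + 371)² = ((6*4 + (√8*1)*(-2)) + 371)² = ((24 + ((2*√2)*1)*(-2)) + 371)² = ((24 + (2*√2)*(-2)) + 371)² = ((24 - 4*√2) + 371)² = (395 - 4*√2)²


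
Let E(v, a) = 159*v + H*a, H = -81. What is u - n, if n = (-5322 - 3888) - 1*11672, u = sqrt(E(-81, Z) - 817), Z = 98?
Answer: 20882 + I*sqrt(21634) ≈ 20882.0 + 147.08*I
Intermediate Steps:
E(v, a) = -81*a + 159*v (E(v, a) = 159*v - 81*a = -81*a + 159*v)
u = I*sqrt(21634) (u = sqrt((-81*98 + 159*(-81)) - 817) = sqrt((-7938 - 12879) - 817) = sqrt(-20817 - 817) = sqrt(-21634) = I*sqrt(21634) ≈ 147.08*I)
n = -20882 (n = -9210 - 11672 = -20882)
u - n = I*sqrt(21634) - 1*(-20882) = I*sqrt(21634) + 20882 = 20882 + I*sqrt(21634)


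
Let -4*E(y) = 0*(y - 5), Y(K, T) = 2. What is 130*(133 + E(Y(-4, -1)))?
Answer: 17290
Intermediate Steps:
E(y) = 0 (E(y) = -0*(y - 5) = -0*(-5 + y) = -¼*0 = 0)
130*(133 + E(Y(-4, -1))) = 130*(133 + 0) = 130*133 = 17290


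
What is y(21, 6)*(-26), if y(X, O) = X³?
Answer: -240786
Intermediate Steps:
y(21, 6)*(-26) = 21³*(-26) = 9261*(-26) = -240786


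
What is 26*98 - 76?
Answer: 2472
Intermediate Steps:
26*98 - 76 = 2548 - 76 = 2472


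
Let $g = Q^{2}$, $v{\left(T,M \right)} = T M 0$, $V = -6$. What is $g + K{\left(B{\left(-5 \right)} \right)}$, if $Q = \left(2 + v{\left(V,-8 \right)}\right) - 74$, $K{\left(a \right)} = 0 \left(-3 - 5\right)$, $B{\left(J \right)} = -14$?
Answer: $5184$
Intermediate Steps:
$K{\left(a \right)} = 0$ ($K{\left(a \right)} = 0 \left(-8\right) = 0$)
$v{\left(T,M \right)} = 0$ ($v{\left(T,M \right)} = M T 0 = 0$)
$Q = -72$ ($Q = \left(2 + 0\right) - 74 = 2 - 74 = -72$)
$g = 5184$ ($g = \left(-72\right)^{2} = 5184$)
$g + K{\left(B{\left(-5 \right)} \right)} = 5184 + 0 = 5184$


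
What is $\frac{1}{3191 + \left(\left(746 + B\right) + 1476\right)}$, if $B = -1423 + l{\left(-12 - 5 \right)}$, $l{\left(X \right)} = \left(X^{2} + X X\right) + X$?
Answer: $\frac{1}{4551} \approx 0.00021973$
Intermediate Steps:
$l{\left(X \right)} = X + 2 X^{2}$ ($l{\left(X \right)} = \left(X^{2} + X^{2}\right) + X = 2 X^{2} + X = X + 2 X^{2}$)
$B = -862$ ($B = -1423 + \left(-12 - 5\right) \left(1 + 2 \left(-12 - 5\right)\right) = -1423 - 17 \left(1 + 2 \left(-17\right)\right) = -1423 - 17 \left(1 - 34\right) = -1423 - -561 = -1423 + 561 = -862$)
$\frac{1}{3191 + \left(\left(746 + B\right) + 1476\right)} = \frac{1}{3191 + \left(\left(746 - 862\right) + 1476\right)} = \frac{1}{3191 + \left(-116 + 1476\right)} = \frac{1}{3191 + 1360} = \frac{1}{4551}$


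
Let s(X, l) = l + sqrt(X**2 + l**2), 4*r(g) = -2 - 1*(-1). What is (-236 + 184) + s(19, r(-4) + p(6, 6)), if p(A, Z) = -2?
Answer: -217/4 + sqrt(5857)/4 ≈ -35.117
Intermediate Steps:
r(g) = -1/4 (r(g) = (-2 - 1*(-1))/4 = (-2 + 1)/4 = (1/4)*(-1) = -1/4)
(-236 + 184) + s(19, r(-4) + p(6, 6)) = (-236 + 184) + ((-1/4 - 2) + sqrt(19**2 + (-1/4 - 2)**2)) = -52 + (-9/4 + sqrt(361 + (-9/4)**2)) = -52 + (-9/4 + sqrt(361 + 81/16)) = -52 + (-9/4 + sqrt(5857/16)) = -52 + (-9/4 + sqrt(5857)/4) = -217/4 + sqrt(5857)/4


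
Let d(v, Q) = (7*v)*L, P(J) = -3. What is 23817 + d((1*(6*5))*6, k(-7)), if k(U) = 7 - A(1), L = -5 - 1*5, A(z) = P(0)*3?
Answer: 11217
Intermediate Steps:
A(z) = -9 (A(z) = -3*3 = -9)
L = -10 (L = -5 - 5 = -10)
k(U) = 16 (k(U) = 7 - 1*(-9) = 7 + 9 = 16)
d(v, Q) = -70*v (d(v, Q) = (7*v)*(-10) = -70*v)
23817 + d((1*(6*5))*6, k(-7)) = 23817 - 70*1*(6*5)*6 = 23817 - 70*1*30*6 = 23817 - 2100*6 = 23817 - 70*180 = 23817 - 12600 = 11217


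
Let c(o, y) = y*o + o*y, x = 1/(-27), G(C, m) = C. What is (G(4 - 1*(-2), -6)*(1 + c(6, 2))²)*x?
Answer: -1250/9 ≈ -138.89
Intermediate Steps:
x = -1/27 ≈ -0.037037
c(o, y) = 2*o*y (c(o, y) = o*y + o*y = 2*o*y)
(G(4 - 1*(-2), -6)*(1 + c(6, 2))²)*x = ((4 - 1*(-2))*(1 + 2*6*2)²)*(-1/27) = ((4 + 2)*(1 + 24)²)*(-1/27) = (6*25²)*(-1/27) = (6*625)*(-1/27) = 3750*(-1/27) = -1250/9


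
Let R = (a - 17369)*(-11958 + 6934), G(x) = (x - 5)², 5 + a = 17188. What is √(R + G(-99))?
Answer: 8*√14770 ≈ 972.25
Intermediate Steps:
a = 17183 (a = -5 + 17188 = 17183)
G(x) = (-5 + x)²
R = 934464 (R = (17183 - 17369)*(-11958 + 6934) = -186*(-5024) = 934464)
√(R + G(-99)) = √(934464 + (-5 - 99)²) = √(934464 + (-104)²) = √(934464 + 10816) = √945280 = 8*√14770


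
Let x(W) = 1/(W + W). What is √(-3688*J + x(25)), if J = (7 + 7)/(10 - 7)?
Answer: I*√15489582/30 ≈ 131.19*I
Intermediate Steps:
x(W) = 1/(2*W)
J = 14/3 ≈ 4.6667
√(-3688*J + x(25)) = √(-3688*14/3 + (½)/25) = √(-51632/3 + (½)*(1/25)) = √(-51632/3 + 1/50) = √(-2581597/150) = I*√15489582/30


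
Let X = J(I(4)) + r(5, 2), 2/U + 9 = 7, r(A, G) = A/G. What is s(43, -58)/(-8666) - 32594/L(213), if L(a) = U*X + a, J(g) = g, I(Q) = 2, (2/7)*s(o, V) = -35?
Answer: -161390893/1032492 ≈ -156.31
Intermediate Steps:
s(o, V) = -245/2 (s(o, V) = (7/2)*(-35) = -245/2)
U = -1 (U = 2/(-9 + 7) = 2/(-2) = 2*(-½) = -1)
X = 9/2 (X = 2 + 5/2 = 9/2 ≈ 4.5000)
L(a) = -9/2 + a (L(a) = -1*9/2 + a = -9/2 + a)
s(43, -58)/(-8666) - 32594/L(213) = -245/2/(-8666) - 32594/(-9/2 + 213) = -245/2*(-1/8666) - 32594/417/2 = 35/2476 - 32594*2/417 = 35/2476 - 65188/417 = -161390893/1032492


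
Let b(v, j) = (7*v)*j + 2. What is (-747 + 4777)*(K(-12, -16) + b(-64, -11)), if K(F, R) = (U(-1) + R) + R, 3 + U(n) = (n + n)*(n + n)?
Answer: 19742970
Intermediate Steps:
U(n) = -3 + 4*n² (U(n) = -3 + (n + n)*(n + n) = -3 + (2*n)*(2*n) = -3 + 4*n²)
b(v, j) = 2 + 7*j*v (b(v, j) = 7*j*v + 2 = 2 + 7*j*v)
K(F, R) = 1 + 2*R (K(F, R) = ((-3 + 4*(-1)²) + R) + R = ((-3 + 4*1) + R) + R = ((-3 + 4) + R) + R = (1 + R) + R = 1 + 2*R)
(-747 + 4777)*(K(-12, -16) + b(-64, -11)) = (-747 + 4777)*((1 + 2*(-16)) + (2 + 7*(-11)*(-64))) = 4030*((1 - 32) + (2 + 4928)) = 4030*(-31 + 4930) = 4030*4899 = 19742970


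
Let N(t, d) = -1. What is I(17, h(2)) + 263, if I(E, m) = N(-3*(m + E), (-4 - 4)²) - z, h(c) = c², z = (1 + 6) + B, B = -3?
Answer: 258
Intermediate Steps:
z = 4 (z = (1 + 6) - 3 = 7 - 3 = 4)
I(E, m) = -5 (I(E, m) = -1 - 1*4 = -1 - 4 = -5)
I(17, h(2)) + 263 = -5 + 263 = 258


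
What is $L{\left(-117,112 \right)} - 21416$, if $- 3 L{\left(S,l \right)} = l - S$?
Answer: $- \frac{64477}{3} \approx -21492.0$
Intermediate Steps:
$L{\left(S,l \right)} = - \frac{l}{3} + \frac{S}{3}$ ($L{\left(S,l \right)} = - \frac{l - S}{3} = - \frac{l}{3} + \frac{S}{3}$)
$L{\left(-117,112 \right)} - 21416 = \left(\left(- \frac{1}{3}\right) 112 + \frac{1}{3} \left(-117\right)\right) - 21416 = \left(- \frac{112}{3} - 39\right) - 21416 = - \frac{229}{3} - 21416 = - \frac{64477}{3}$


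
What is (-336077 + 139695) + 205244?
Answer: 8862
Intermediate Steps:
(-336077 + 139695) + 205244 = -196382 + 205244 = 8862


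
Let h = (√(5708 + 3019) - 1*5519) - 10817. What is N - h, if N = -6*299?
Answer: 14542 - √8727 ≈ 14449.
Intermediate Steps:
N = -1794
h = -16336 + √8727 (h = (√8727 - 5519) - 10817 = (-5519 + √8727) - 10817 = -16336 + √8727 ≈ -16243.)
N - h = -1794 - (-16336 + √8727) = -1794 + (16336 - √8727) = 14542 - √8727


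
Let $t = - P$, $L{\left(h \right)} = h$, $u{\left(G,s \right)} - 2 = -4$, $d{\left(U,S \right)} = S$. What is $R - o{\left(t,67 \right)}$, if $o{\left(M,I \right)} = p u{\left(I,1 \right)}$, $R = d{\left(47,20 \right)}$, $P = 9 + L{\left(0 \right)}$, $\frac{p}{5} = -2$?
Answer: $0$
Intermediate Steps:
$p = -10$ ($p = 5 \left(-2\right) = -10$)
$u{\left(G,s \right)} = -2$ ($u{\left(G,s \right)} = 2 - 4 = -2$)
$P = 9$ ($P = 9 + 0 = 9$)
$R = 20$
$t = -9$ ($t = \left(-1\right) 9 = -9$)
$o{\left(M,I \right)} = 20$ ($o{\left(M,I \right)} = \left(-10\right) \left(-2\right) = 20$)
$R - o{\left(t,67 \right)} = 20 - 20 = 0$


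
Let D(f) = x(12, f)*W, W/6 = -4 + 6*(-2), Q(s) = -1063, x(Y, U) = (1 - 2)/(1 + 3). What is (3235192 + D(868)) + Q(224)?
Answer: 3234153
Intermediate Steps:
x(Y, U) = -¼ (x(Y, U) = -1/4 = -1*¼ = -¼)
W = -96 (W = 6*(-4 + 6*(-2)) = 6*(-4 - 12) = 6*(-16) = -96)
D(f) = 24 (D(f) = -¼*(-96) = 24)
(3235192 + D(868)) + Q(224) = (3235192 + 24) - 1063 = 3235216 - 1063 = 3234153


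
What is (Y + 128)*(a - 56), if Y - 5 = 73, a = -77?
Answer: -27398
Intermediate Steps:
Y = 78 (Y = 5 + 73 = 78)
(Y + 128)*(a - 56) = (78 + 128)*(-77 - 56) = 206*(-133) = -27398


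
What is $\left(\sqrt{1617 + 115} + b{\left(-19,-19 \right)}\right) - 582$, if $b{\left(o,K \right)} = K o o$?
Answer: $-7441 + 2 \sqrt{433} \approx -7399.4$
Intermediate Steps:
$b{\left(o,K \right)} = K o^{2}$
$\left(\sqrt{1617 + 115} + b{\left(-19,-19 \right)}\right) - 582 = \left(\sqrt{1617 + 115} - 19 \left(-19\right)^{2}\right) - 582 = \left(\sqrt{1732} - 6859\right) - 582 = \left(2 \sqrt{433} - 6859\right) - 582 = \left(-6859 + 2 \sqrt{433}\right) - 582 = -7441 + 2 \sqrt{433}$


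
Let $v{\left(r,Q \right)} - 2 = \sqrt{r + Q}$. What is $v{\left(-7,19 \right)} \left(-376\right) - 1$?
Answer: $-753 - 752 \sqrt{3} \approx -2055.5$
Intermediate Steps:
$v{\left(r,Q \right)} = 2 + \sqrt{Q + r}$ ($v{\left(r,Q \right)} = 2 + \sqrt{r + Q} = 2 + \sqrt{Q + r}$)
$v{\left(-7,19 \right)} \left(-376\right) - 1 = \left(2 + \sqrt{19 - 7}\right) \left(-376\right) - 1 = \left(2 + \sqrt{12}\right) \left(-376\right) - 1 = \left(2 + 2 \sqrt{3}\right) \left(-376\right) - 1 = \left(-752 - 752 \sqrt{3}\right) - 1 = -753 - 752 \sqrt{3}$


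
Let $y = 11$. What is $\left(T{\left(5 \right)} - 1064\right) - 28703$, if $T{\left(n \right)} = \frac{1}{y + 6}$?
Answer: $- \frac{506038}{17} \approx -29767.0$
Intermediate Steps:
$T{\left(n \right)} = \frac{1}{17}$ ($T{\left(n \right)} = \frac{1}{11 + 6} = \frac{1}{17}$)
$\left(T{\left(5 \right)} - 1064\right) - 28703 = \left(\frac{1}{17} - 1064\right) - 28703 = - \frac{18087}{17} - 28703 = - \frac{506038}{17}$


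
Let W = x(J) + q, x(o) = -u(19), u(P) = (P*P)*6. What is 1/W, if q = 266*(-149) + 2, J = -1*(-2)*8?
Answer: -1/41798 ≈ -2.3925e-5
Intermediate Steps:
u(P) = 6*P² (u(P) = P²*6 = 6*P²)
J = 16 (J = 2*8 = 16)
q = -39632 (q = -39634 + 2 = -39632)
x(o) = -2166 (x(o) = -6*19² = -6*361 = -1*2166 = -2166)
W = -41798 (W = -2166 - 39632 = -41798)
1/W = 1/(-41798) = -1/41798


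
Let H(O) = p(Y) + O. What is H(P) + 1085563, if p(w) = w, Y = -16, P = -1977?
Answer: 1083570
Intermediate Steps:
H(O) = -16 + O
H(P) + 1085563 = (-16 - 1977) + 1085563 = -1993 + 1085563 = 1083570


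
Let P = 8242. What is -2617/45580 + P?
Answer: 375667743/45580 ≈ 8241.9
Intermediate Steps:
-2617/45580 + P = -2617/45580 + 8242 = 375667743/45580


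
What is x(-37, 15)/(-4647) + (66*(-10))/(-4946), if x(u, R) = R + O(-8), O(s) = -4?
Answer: 1506307/11492031 ≈ 0.13107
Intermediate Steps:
x(u, R) = -4 + R (x(u, R) = R - 4 = -4 + R)
x(-37, 15)/(-4647) + (66*(-10))/(-4946) = (-4 + 15)/(-4647) + (66*(-10))/(-4946) = 11*(-1/4647) - 660*(-1/4946) = -11/4647 + 330/2473 = 1506307/11492031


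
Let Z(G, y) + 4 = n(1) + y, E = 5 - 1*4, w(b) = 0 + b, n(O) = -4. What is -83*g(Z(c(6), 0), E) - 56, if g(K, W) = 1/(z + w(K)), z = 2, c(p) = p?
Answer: -253/6 ≈ -42.167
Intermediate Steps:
w(b) = b
E = 1 (E = 5 - 4 = 1)
Z(G, y) = -8 + y (Z(G, y) = -4 + (-4 + y) = -8 + y)
g(K, W) = 1/(2 + K)
-83*g(Z(c(6), 0), E) - 56 = -83/(2 + (-8 + 0)) - 56 = -83/(2 - 8) - 56 = -83/(-6) - 56 = -83*(-⅙) - 56 = 83/6 - 56 = -253/6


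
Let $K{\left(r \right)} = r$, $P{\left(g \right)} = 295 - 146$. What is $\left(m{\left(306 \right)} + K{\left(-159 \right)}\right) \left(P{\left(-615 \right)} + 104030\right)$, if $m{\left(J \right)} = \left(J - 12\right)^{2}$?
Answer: $8988251583$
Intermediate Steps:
$P{\left(g \right)} = 149$ ($P{\left(g \right)} = 295 - 146 = 149$)
$m{\left(J \right)} = \left(-12 + J\right)^{2}$
$\left(m{\left(306 \right)} + K{\left(-159 \right)}\right) \left(P{\left(-615 \right)} + 104030\right) = \left(\left(-12 + 306\right)^{2} - 159\right) \left(149 + 104030\right) = \left(294^{2} - 159\right) 104179 = \left(86436 - 159\right) 104179 = 86277 \cdot 104179 = 8988251583$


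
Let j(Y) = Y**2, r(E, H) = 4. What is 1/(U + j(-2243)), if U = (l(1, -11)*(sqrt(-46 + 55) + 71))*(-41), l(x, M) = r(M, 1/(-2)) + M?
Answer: 1/5052287 ≈ 1.9793e-7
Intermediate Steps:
l(x, M) = 4 + M
U = 21238 (U = ((4 - 11)*(sqrt(-46 + 55) + 71))*(-41) = -7*(sqrt(9) + 71)*(-41) = -7*(3 + 71)*(-41) = -7*74*(-41) = -518*(-41) = 21238)
1/(U + j(-2243)) = 1/(21238 + (-2243)**2) = 1/(21238 + 5031049) = 1/5052287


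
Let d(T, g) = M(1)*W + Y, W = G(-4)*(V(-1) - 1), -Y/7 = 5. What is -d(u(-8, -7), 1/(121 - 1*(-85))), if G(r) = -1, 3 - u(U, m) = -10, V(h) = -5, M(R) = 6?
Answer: -1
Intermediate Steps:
Y = -35 (Y = -7*5 = -35)
u(U, m) = 13 (u(U, m) = 3 - 1*(-10) = 3 + 10 = 13)
W = 6 (W = -(-5 - 1) = -1*(-6) = 6)
d(T, g) = 1 (d(T, g) = 6*6 - 35 = 36 - 35 = 1)
-d(u(-8, -7), 1/(121 - 1*(-85))) = -1*1 = -1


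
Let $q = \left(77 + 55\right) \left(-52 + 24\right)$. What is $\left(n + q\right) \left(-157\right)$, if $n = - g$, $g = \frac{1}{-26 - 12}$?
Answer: $\frac{22050179}{38} \approx 5.8027 \cdot 10^{5}$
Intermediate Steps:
$g = - \frac{1}{38}$ ($g = \frac{1}{-38} = - \frac{1}{38} \approx -0.026316$)
$q = -3696$ ($q = 132 \left(-28\right) = -3696$)
$n = \frac{1}{38}$ ($n = \left(-1\right) \left(- \frac{1}{38}\right) = \frac{1}{38} \approx 0.026316$)
$\left(n + q\right) \left(-157\right) = \left(\frac{1}{38} - 3696\right) \left(-157\right) = \left(- \frac{140447}{38}\right) \left(-157\right) = \frac{22050179}{38}$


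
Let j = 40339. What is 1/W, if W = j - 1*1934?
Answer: 1/38405 ≈ 2.6038e-5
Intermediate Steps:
W = 38405 (W = 40339 - 1*1934 = 40339 - 1934 = 38405)
1/W = 1/38405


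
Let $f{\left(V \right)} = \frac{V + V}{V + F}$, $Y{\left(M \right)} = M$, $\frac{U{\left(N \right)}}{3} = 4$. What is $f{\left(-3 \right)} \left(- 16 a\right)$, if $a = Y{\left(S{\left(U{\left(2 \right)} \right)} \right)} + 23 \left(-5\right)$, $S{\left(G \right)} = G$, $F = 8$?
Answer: $- \frac{9888}{5} \approx -1977.6$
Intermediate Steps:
$U{\left(N \right)} = 12$ ($U{\left(N \right)} = 3 \cdot 4 = 12$)
$f{\left(V \right)} = \frac{2 V}{8 + V}$ ($f{\left(V \right)} = \frac{V + V}{V + 8} = \frac{2 V}{8 + V}$)
$a = -103$ ($a = 12 + 23 \left(-5\right) = 12 - 115 = -103$)
$f{\left(-3 \right)} \left(- 16 a\right) = 2 \left(-3\right) \frac{1}{8 - 3} \left(\left(-16\right) \left(-103\right)\right) = 2 \left(-3\right) \frac{1}{5} \cdot 1648 = \left(- \frac{6}{5}\right) 1648 = - \frac{9888}{5}$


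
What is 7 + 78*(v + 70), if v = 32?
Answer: 7963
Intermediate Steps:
7 + 78*(v + 70) = 7 + 78*(32 + 70) = 7 + 78*102 = 7 + 7956 = 7963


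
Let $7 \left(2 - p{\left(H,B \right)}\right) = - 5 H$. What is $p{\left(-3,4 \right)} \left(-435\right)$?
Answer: $\frac{435}{7} \approx 62.143$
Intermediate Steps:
$p{\left(H,B \right)} = 2 + \frac{5 H}{7}$ ($p{\left(H,B \right)} = 2 - \frac{\left(-5\right) H}{7} = 2 + \frac{5 H}{7}$)
$p{\left(-3,4 \right)} \left(-435\right) = \left(2 + \frac{5}{7} \left(-3\right)\right) \left(-435\right) = \left(2 - \frac{15}{7}\right) \left(-435\right) = \left(- \frac{1}{7}\right) \left(-435\right) = \frac{435}{7}$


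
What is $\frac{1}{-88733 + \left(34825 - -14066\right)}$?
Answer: $- \frac{1}{39842} \approx -2.5099 \cdot 10^{-5}$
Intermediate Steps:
$\frac{1}{-88733 + \left(34825 - -14066\right)} = \frac{1}{-88733 + \left(34825 + 14066\right)} = \frac{1}{-88733 + 48891} = \frac{1}{-39842} = - \frac{1}{39842}$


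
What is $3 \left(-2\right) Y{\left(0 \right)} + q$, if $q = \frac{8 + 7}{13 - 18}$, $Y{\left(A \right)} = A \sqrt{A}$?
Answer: $-3$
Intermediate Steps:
$Y{\left(A \right)} = A^{\frac{3}{2}}$
$q = -3$ ($q = \frac{15}{-5} = 15 \left(- \frac{1}{5}\right) = -3$)
$3 \left(-2\right) Y{\left(0 \right)} + q = 3 \left(-2\right) 0^{\frac{3}{2}} - 3 = \left(-6\right) 0 - 3 = 0 - 3 = -3$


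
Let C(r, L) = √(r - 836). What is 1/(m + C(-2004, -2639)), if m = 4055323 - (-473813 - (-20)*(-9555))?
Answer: 1180059/5570156974634 - I*√710/11140313949268 ≈ 2.1185e-7 - 2.3918e-12*I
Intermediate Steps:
C(r, L) = √(-836 + r)
m = 4720236 (m = 4055323 - (-473813 - 1*191100) = 4055323 - (-473813 - 191100) = 4055323 - 1*(-664913) = 4055323 + 664913 = 4720236)
1/(m + C(-2004, -2639)) = 1/(4720236 + √(-836 - 2004)) = 1/(4720236 + √(-2840)) = 1/(4720236 + 2*I*√710)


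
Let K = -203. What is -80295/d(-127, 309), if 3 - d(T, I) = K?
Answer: -80295/206 ≈ -389.78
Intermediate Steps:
d(T, I) = 206 (d(T, I) = 3 - 1*(-203) = 3 + 203 = 206)
-80295/d(-127, 309) = -80295/206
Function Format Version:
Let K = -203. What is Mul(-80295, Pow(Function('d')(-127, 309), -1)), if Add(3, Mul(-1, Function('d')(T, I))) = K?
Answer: Rational(-80295, 206) ≈ -389.78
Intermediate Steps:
Function('d')(T, I) = 206 (Function('d')(T, I) = Add(3, Mul(-1, -203)) = Add(3, 203) = 206)
Mul(-80295, Pow(Function('d')(-127, 309), -1)) = Mul(-80295, Pow(206, -1)) = Mul(-80295, Rational(1, 206)) = Rational(-80295, 206)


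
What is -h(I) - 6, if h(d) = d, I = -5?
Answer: -1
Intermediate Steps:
-h(I) - 6 = -1*(-5) - 6 = 5 - 6 = -1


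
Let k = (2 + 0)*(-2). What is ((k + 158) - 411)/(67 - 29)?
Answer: -257/38 ≈ -6.7632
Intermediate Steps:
k = -4 (k = 2*(-2) = -4)
((k + 158) - 411)/(67 - 29) = ((-4 + 158) - 411)/(67 - 29) = (154 - 411)/38 = -257*1/38 = -257/38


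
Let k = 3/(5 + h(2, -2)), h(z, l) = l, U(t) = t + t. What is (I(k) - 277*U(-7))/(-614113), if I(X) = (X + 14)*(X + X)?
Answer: -3908/614113 ≈ -0.0063637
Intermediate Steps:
U(t) = 2*t
k = 1 (k = 3/(5 - 2) = 3/3 = (1/3)*3 = 1)
I(X) = 2*X*(14 + X) (I(X) = (14 + X)*(2*X) = 2*X*(14 + X))
(I(k) - 277*U(-7))/(-614113) = (2*1*(14 + 1) - 554*(-7))/(-614113) = (2*1*15 - 277*(-14))*(-1/614113) = (30 + 3878)*(-1/614113) = 3908*(-1/614113) = -3908/614113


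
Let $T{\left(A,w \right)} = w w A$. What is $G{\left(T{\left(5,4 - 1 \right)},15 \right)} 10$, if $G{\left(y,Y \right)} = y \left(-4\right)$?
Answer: $-1800$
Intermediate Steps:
$T{\left(A,w \right)} = A w^{2}$ ($T{\left(A,w \right)} = w A w = A w^{2}$)
$G{\left(y,Y \right)} = - 4 y$
$G{\left(T{\left(5,4 - 1 \right)},15 \right)} 10 = - 4 \cdot 5 \left(4 - 1\right)^{2} \cdot 10 = - 4 \cdot 5 \cdot 3^{2} \cdot 10 = - 4 \cdot 5 \cdot 9 \cdot 10 = \left(-4\right) 45 \cdot 10 = \left(-180\right) 10 = -1800$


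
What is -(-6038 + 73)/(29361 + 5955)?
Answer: 5965/35316 ≈ 0.16890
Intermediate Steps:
-(-6038 + 73)/(29361 + 5955) = -(-5965)/35316 = -1*(-5965/35316) = 5965/35316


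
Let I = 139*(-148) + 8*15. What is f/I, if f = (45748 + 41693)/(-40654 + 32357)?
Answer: 87441/169690244 ≈ 0.00051530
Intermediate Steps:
I = -20452 (I = -20572 + 120 = -20452)
f = -87441/8297 (f = 87441/(-8297) = 87441*(-1/8297) = -87441/8297 ≈ -10.539)
f/I = -87441/8297/(-20452) = -87441/8297*(-1/20452) = 87441/169690244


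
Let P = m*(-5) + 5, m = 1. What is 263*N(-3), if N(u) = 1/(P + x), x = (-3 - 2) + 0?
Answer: -263/5 ≈ -52.600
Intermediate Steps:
P = 0 (P = 1*(-5) + 5 = -5 + 5 = 0)
x = -5 (x = -5 + 0 = -5)
N(u) = -1/5 (N(u) = 1/(0 - 5) = 1/(-5) = -1/5)
263*N(-3) = 263*(-1/5) = -263/5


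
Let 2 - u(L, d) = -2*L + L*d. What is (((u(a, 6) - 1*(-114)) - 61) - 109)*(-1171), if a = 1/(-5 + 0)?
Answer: 311486/5 ≈ 62297.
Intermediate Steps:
a = -⅕ (a = 1/(-5) = -⅕ ≈ -0.20000)
u(L, d) = 2 + 2*L - L*d (u(L, d) = 2 - (-2*L + L*d) = 2 + (2*L - L*d) = 2 + 2*L - L*d)
(((u(a, 6) - 1*(-114)) - 61) - 109)*(-1171) = ((((2 + 2*(-⅕) - 1*(-⅕)*6) - 1*(-114)) - 61) - 109)*(-1171) = ((((2 - ⅖ + 6/5) + 114) - 61) - 109)*(-1171) = (((14/5 + 114) - 61) - 109)*(-1171) = ((584/5 - 61) - 109)*(-1171) = (279/5 - 109)*(-1171) = -266/5*(-1171) = 311486/5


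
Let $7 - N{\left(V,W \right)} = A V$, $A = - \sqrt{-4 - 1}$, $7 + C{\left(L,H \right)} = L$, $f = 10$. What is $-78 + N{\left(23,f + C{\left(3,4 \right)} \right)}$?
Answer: $-71 + 23 i \sqrt{5} \approx -71.0 + 51.43 i$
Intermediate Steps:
$C{\left(L,H \right)} = -7 + L$
$A = - i \sqrt{5}$ ($A = - \sqrt{-5} = - i \sqrt{5} \approx - 2.2361 i$)
$N{\left(V,W \right)} = 7 + i V \sqrt{5}$ ($N{\left(V,W \right)} = 7 - - i \sqrt{5} V = 7 - - i V \sqrt{5} = 7 + i V \sqrt{5}$)
$-78 + N{\left(23,f + C{\left(3,4 \right)} \right)} = -78 + \left(7 + i 23 \sqrt{5}\right) = -78 + \left(7 + 23 i \sqrt{5}\right) = -71 + 23 i \sqrt{5}$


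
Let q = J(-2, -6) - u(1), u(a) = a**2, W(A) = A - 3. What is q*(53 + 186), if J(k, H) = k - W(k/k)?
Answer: -239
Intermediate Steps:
W(A) = -3 + A
J(k, H) = 2 + k (J(k, H) = k - (-3 + k/k) = k - (-3 + 1) = k - 1*(-2) = k + 2 = 2 + k)
q = -1 (q = (2 - 2) - 1*1**2 = 0 - 1*1 = 0 - 1 = -1)
q*(53 + 186) = -(53 + 186) = -1*239 = -239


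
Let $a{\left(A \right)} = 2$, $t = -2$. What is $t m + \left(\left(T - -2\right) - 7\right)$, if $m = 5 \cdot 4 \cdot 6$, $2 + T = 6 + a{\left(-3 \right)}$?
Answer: $-239$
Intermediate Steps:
$T = 6$ ($T = -2 + \left(6 + 2\right) = -2 + 8 = 6$)
$m = 120$ ($m = 20 \cdot 6 = 120$)
$t m + \left(\left(T - -2\right) - 7\right) = \left(-2\right) 120 + \left(\left(6 - -2\right) - 7\right) = -240 + \left(\left(6 + 2\right) - 7\right) = -240 + \left(8 - 7\right) = -240 + 1 = -239$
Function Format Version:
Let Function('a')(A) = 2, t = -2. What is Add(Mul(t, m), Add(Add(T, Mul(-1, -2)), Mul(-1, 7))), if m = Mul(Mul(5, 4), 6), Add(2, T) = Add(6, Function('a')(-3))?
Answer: -239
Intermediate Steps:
T = 6 (T = Add(-2, Add(6, 2)) = Add(-2, 8) = 6)
m = 120 (m = Mul(20, 6) = 120)
Add(Mul(t, m), Add(Add(T, Mul(-1, -2)), Mul(-1, 7))) = Add(Mul(-2, 120), Add(Add(6, Mul(-1, -2)), Mul(-1, 7))) = Add(-240, Add(Add(6, 2), -7)) = Add(-240, Add(8, -7)) = Add(-240, 1) = -239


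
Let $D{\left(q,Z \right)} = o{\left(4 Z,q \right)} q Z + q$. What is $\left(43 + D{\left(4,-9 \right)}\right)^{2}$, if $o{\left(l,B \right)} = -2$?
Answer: $14161$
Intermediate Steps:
$D{\left(q,Z \right)} = q - 2 Z q$ ($D{\left(q,Z \right)} = - 2 q Z + q = - 2 Z q + q = q - 2 Z q$)
$\left(43 + D{\left(4,-9 \right)}\right)^{2} = \left(43 + 4 \left(1 - -18\right)\right)^{2} = \left(43 + 4 \left(1 + 18\right)\right)^{2} = \left(43 + 4 \cdot 19\right)^{2} = \left(43 + 76\right)^{2} = 119^{2} = 14161$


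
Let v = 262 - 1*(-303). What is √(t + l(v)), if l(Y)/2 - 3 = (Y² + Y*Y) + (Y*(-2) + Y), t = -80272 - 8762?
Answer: √1186742 ≈ 1089.4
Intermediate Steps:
t = -89034
v = 565 (v = 262 + 303 = 565)
l(Y) = 6 - 2*Y + 4*Y² (l(Y) = 6 + 2*((Y² + Y*Y) + (Y*(-2) + Y)) = 6 + 2*((Y² + Y²) + (-2*Y + Y)) = 6 + 2*(2*Y² - Y) = 6 + 2*(-Y + 2*Y²) = 6 + (-2*Y + 4*Y²) = 6 - 2*Y + 4*Y²)
√(t + l(v)) = √(-89034 + (6 - 2*565 + 4*565²)) = √(-89034 + (6 - 1130 + 4*319225)) = √(-89034 + (6 - 1130 + 1276900)) = √(-89034 + 1275776) = √1186742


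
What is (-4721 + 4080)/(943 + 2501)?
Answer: -641/3444 ≈ -0.18612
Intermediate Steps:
(-4721 + 4080)/(943 + 2501) = -641/3444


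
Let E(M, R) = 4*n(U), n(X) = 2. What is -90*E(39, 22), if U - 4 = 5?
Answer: -720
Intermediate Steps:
U = 9 (U = 4 + 5 = 9)
E(M, R) = 8 (E(M, R) = 4*2 = 8)
-90*E(39, 22) = -90*8 = -720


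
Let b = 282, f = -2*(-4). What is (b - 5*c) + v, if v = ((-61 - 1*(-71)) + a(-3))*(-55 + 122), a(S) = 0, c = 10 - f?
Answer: 942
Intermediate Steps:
f = 8
c = 2 (c = 10 - 1*8 = 10 - 8 = 2)
v = 670 (v = ((-61 - 1*(-71)) + 0)*(-55 + 122) = ((-61 + 71) + 0)*67 = (10 + 0)*67 = 10*67 = 670)
(b - 5*c) + v = (282 - 5*2) + 670 = (282 - 10) + 670 = 272 + 670 = 942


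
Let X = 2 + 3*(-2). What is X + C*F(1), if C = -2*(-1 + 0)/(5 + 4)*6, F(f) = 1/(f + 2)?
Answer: -32/9 ≈ -3.5556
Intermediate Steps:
F(f) = 1/(2 + f)
X = -4 (X = 2 - 6 = -4)
C = 4/3 (C = -(-2)/9*6 = -2*(-⅑)*6 = (2/9)*6 = 4/3 ≈ 1.3333)
X + C*F(1) = -4 + 4/(3*(2 + 1)) = -4 + (4/3)/3 = -4 + (4/3)*(⅓) = -4 + 4/9 = -32/9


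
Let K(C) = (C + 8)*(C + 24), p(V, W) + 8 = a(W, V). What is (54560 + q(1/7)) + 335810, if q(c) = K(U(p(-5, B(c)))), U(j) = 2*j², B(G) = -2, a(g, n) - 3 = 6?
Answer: 390630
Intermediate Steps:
a(g, n) = 9 (a(g, n) = 3 + 6 = 9)
p(V, W) = 1 (p(V, W) = -8 + 9 = 1)
K(C) = (8 + C)*(24 + C)
q(c) = 260 (q(c) = 192 + (2*1²)² + 32*(2*1²) = 192 + (2*1)² + 32*(2*1) = 192 + 2² + 32*2 = 192 + 4 + 64 = 260)
(54560 + q(1/7)) + 335810 = (54560 + 260) + 335810 = 54820 + 335810 = 390630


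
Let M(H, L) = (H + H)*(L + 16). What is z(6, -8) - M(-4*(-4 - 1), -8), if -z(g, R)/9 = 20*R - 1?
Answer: 1129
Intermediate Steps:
z(g, R) = 9 - 180*R (z(g, R) = -9*(20*R - 1) = -9*(-1 + 20*R) = 9 - 180*R)
M(H, L) = 2*H*(16 + L) (M(H, L) = (2*H)*(16 + L) = 2*H*(16 + L))
z(6, -8) - M(-4*(-4 - 1), -8) = (9 - 180*(-8)) - 2*(-4*(-4 - 1))*(16 - 8) = (9 + 1440) - 2*(-4*(-5))*8 = 1449 - 2*20*8 = 1449 - 1*320 = 1449 - 320 = 1129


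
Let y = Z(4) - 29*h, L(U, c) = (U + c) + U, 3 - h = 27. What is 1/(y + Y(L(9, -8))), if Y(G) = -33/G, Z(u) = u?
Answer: 10/6967 ≈ 0.0014353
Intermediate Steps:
h = -24 (h = 3 - 1*27 = 3 - 27 = -24)
L(U, c) = c + 2*U
y = 700 (y = 4 - 29*(-24) = 4 + 696 = 700)
1/(y + Y(L(9, -8))) = 1/(700 - 33/(-8 + 2*9)) = 1/(700 - 33/(-8 + 18)) = 1/(700 - 33/10) = 1/(6967/10) = 10/6967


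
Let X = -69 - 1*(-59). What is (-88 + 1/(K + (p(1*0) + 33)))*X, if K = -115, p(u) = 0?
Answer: 36085/41 ≈ 880.12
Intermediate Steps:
X = -10 (X = -69 + 59 = -10)
(-88 + 1/(K + (p(1*0) + 33)))*X = (-88 + 1/(-115 + (0 + 33)))*(-10) = (-88 + 1/(-115 + 33))*(-10) = (-88 + 1/(-82))*(-10) = (-88 - 1/82)*(-10) = -7217/82*(-10) = 36085/41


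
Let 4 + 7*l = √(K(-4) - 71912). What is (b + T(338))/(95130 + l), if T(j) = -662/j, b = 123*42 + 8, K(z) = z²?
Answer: 2037181254325/37469908745854 - 6118525*I*√17974/37469908745854 ≈ 0.054368 - 2.1892e-5*I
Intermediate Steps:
l = -4/7 + 2*I*√17974/7 (l = -4/7 + √((-4)² - 71912)/7 = -4/7 + √(16 - 71912)/7 = -4/7 + √(-71896)/7 = -4/7 + (2*I*√17974)/7 = -4/7 + 2*I*√17974/7 ≈ -0.57143 + 38.305*I)
b = 5174 (b = 5166 + 8 = 5174)
(b + T(338))/(95130 + l) = (5174 - 662/338)/(95130 + (-4/7 + 2*I*√17974/7)) = (5174 - 662*1/338)/(665906/7 + 2*I*√17974/7) = (5174 - 331/169)/(665906/7 + 2*I*√17974/7) = 874075/(169*(665906/7 + 2*I*√17974/7))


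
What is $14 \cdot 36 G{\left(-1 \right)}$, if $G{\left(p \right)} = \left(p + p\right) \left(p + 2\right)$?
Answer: $-1008$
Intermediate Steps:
$G{\left(p \right)} = 2 p \left(2 + p\right)$
$14 \cdot 36 G{\left(-1 \right)} = 14 \cdot 36 \cdot 2 \left(-1\right) \left(2 - 1\right) = 504 \cdot 2 \left(-1\right) 1 = 504 \left(-2\right) = -1008$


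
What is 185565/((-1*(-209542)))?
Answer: 185565/209542 ≈ 0.88557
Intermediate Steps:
185565/((-1*(-209542))) = 185565/209542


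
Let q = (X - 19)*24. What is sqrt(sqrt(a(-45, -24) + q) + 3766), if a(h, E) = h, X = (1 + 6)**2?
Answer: sqrt(3766 + 15*sqrt(3)) ≈ 61.579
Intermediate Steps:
X = 49 (X = 7**2 = 49)
q = 720 (q = (49 - 19)*24 = 30*24 = 720)
sqrt(sqrt(a(-45, -24) + q) + 3766) = sqrt(sqrt(-45 + 720) + 3766) = sqrt(sqrt(675) + 3766) = sqrt(15*sqrt(3) + 3766) = sqrt(3766 + 15*sqrt(3))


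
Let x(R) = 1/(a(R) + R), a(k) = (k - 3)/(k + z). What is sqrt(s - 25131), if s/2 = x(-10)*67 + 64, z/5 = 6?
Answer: I*sqrt(1134931947)/213 ≈ 158.16*I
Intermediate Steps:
z = 30 (z = 5*6 = 30)
a(k) = (-3 + k)/(30 + k) (a(k) = (k - 3)/(k + 30) = (-3 + k)/(30 + k))
x(R) = 1/(R + (-3 + R)/(30 + R)) (x(R) = 1/((-3 + R)/(30 + R) + R) = 1/(R + (-3 + R)/(30 + R)))
s = 24584/213 (s = 2*(((30 - 10)/(-3 - 10 - 10*(30 - 10)))*67 + 64) = 2*((20/(-3 - 10 - 10*20))*67 + 64) = 2*((20/(-3 - 10 - 200))*67 + 64) = 2*((20/(-213))*67 + 64) = 2*(-1/213*20*67 + 64) = 2*(-20/213*67 + 64) = 2*(-1340/213 + 64) = 2*(12292/213) = 24584/213 ≈ 115.42)
sqrt(s - 25131) = sqrt(24584/213 - 25131) = sqrt(-5328319/213) = I*sqrt(1134931947)/213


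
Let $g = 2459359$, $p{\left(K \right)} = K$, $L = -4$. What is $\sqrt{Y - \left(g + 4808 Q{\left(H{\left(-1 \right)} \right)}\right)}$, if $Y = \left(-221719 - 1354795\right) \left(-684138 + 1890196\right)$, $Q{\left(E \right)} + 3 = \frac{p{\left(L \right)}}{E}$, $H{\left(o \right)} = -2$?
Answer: $i \sqrt{1901369776363} \approx 1.3789 \cdot 10^{6} i$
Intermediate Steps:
$Q{\left(E \right)} = -3 - \frac{4}{E}$
$Y = -1901367321812$ ($Y = \left(-1576514\right) 1206058 = -1901367321812$)
$\sqrt{Y - \left(g + 4808 Q{\left(H{\left(-1 \right)} \right)}\right)} = \sqrt{-1901367321812 - \left(2459359 + 4808 \left(-3 - \frac{4}{-2}\right)\right)} = \sqrt{-1901367321812 - \left(2459359 + 4808 \left(-3 - -2\right)\right)} = \sqrt{-1901367321812 - \left(2459359 + 4808 \left(-3 + 2\right)\right)} = \sqrt{-1901367321812 - 2454551} = \sqrt{-1901369776363} = i \sqrt{1901369776363}$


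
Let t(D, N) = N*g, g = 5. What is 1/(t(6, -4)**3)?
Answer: -1/8000 ≈ -0.00012500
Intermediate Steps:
t(D, N) = 5*N (t(D, N) = N*5 = 5*N)
1/(t(6, -4)**3) = 1/((5*(-4))**3) = 1/((-20)**3) = 1/(-8000) = -1/8000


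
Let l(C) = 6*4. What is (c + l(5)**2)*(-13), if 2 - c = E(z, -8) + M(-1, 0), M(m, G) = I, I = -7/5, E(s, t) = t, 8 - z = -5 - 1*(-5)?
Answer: -38181/5 ≈ -7636.2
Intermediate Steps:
z = 8 (z = 8 - (-5 - 1*(-5)) = 8 - (-5 + 5) = 8 - 1*0 = 8 + 0 = 8)
I = -7/5 (I = -7*1/5 = -7/5 ≈ -1.4000)
M(m, G) = -7/5
l(C) = 24
c = 57/5 (c = 2 - (-8 - 7/5) = 2 - 1*(-47/5) = 2 + 47/5 = 57/5 ≈ 11.400)
(c + l(5)**2)*(-13) = (57/5 + 24**2)*(-13) = (57/5 + 576)*(-13) = (2937/5)*(-13) = -38181/5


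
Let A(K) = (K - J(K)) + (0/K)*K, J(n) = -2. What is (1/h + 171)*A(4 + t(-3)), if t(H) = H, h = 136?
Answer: 69771/136 ≈ 513.02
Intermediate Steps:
A(K) = 2 + K (A(K) = (K - 1*(-2)) + (0/K)*K = (K + 2) + 0*K = (2 + K) + 0 = 2 + K)
(1/h + 171)*A(4 + t(-3)) = (1/136 + 171)*(2 + (4 - 3)) = (1/136 + 171)*(2 + 1) = (23257/136)*3 = 69771/136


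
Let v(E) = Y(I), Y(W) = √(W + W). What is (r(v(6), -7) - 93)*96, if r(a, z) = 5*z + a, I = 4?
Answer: -12288 + 192*√2 ≈ -12016.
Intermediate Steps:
Y(W) = √2*√W (Y(W) = √(2*W) = √2*√W)
v(E) = 2*√2 (v(E) = √2*√4 = √2*2 = 2*√2)
r(a, z) = a + 5*z
(r(v(6), -7) - 93)*96 = ((2*√2 + 5*(-7)) - 93)*96 = ((2*√2 - 35) - 93)*96 = ((-35 + 2*√2) - 93)*96 = (-128 + 2*√2)*96 = -12288 + 192*√2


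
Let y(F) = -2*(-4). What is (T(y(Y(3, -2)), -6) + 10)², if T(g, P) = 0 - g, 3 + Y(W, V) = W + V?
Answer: 4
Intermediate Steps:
Y(W, V) = -3 + V + W (Y(W, V) = -3 + (W + V) = -3 + (V + W) = -3 + V + W)
y(F) = 8
T(g, P) = -g
(T(y(Y(3, -2)), -6) + 10)² = (-1*8 + 10)² = (-8 + 10)² = 2² = 4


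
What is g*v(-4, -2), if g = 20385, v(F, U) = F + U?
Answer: -122310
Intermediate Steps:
g*v(-4, -2) = 20385*(-4 - 2) = 20385*(-6) = -122310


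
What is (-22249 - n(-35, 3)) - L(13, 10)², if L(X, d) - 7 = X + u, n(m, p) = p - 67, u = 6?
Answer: -22861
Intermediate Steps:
n(m, p) = -67 + p
L(X, d) = 13 + X (L(X, d) = 7 + (X + 6) = 7 + (6 + X) = 13 + X)
(-22249 - n(-35, 3)) - L(13, 10)² = (-22249 - (-67 + 3)) - (13 + 13)² = (-22249 - 1*(-64)) - 1*26² = (-22249 + 64) - 1*676 = -22185 - 676 = -22861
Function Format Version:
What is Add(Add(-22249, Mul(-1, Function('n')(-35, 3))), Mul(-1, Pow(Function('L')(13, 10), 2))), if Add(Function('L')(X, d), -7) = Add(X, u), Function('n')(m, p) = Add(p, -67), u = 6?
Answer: -22861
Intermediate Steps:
Function('n')(m, p) = Add(-67, p)
Function('L')(X, d) = Add(13, X) (Function('L')(X, d) = Add(7, Add(X, 6)) = Add(7, Add(6, X)) = Add(13, X))
Add(Add(-22249, Mul(-1, Function('n')(-35, 3))), Mul(-1, Pow(Function('L')(13, 10), 2))) = Add(Add(-22249, Mul(-1, Add(-67, 3))), Mul(-1, Pow(Add(13, 13), 2))) = Add(Add(-22249, Mul(-1, -64)), Mul(-1, Pow(26, 2))) = Add(Add(-22249, 64), Mul(-1, 676)) = Add(-22185, -676) = -22861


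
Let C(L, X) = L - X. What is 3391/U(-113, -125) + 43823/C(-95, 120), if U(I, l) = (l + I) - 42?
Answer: -2599901/12040 ≈ -215.94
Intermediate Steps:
U(I, l) = -42 + I + l (U(I, l) = (I + l) - 42 = -42 + I + l)
3391/U(-113, -125) + 43823/C(-95, 120) = 3391/(-42 - 113 - 125) + 43823/(-95 - 1*120) = 3391/(-280) + 43823/(-95 - 120) = 3391*(-1/280) + 43823/(-215) = -3391/280 + 43823*(-1/215) = -3391/280 - 43823/215 = -2599901/12040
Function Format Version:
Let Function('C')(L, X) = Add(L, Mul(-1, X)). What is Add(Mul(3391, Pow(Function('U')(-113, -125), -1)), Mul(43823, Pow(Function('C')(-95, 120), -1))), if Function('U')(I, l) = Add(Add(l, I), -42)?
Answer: Rational(-2599901, 12040) ≈ -215.94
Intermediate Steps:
Function('U')(I, l) = Add(-42, I, l) (Function('U')(I, l) = Add(Add(I, l), -42) = Add(-42, I, l))
Add(Mul(3391, Pow(Function('U')(-113, -125), -1)), Mul(43823, Pow(Function('C')(-95, 120), -1))) = Add(Mul(3391, Pow(Add(-42, -113, -125), -1)), Mul(43823, Pow(Add(-95, Mul(-1, 120)), -1))) = Add(Mul(3391, Pow(-280, -1)), Mul(43823, Pow(Add(-95, -120), -1))) = Add(Mul(3391, Rational(-1, 280)), Mul(43823, Pow(-215, -1))) = Add(Rational(-3391, 280), Mul(43823, Rational(-1, 215))) = Add(Rational(-3391, 280), Rational(-43823, 215)) = Rational(-2599901, 12040)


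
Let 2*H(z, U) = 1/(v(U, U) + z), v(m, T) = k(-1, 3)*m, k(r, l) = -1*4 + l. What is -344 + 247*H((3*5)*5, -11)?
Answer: -58921/172 ≈ -342.56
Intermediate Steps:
k(r, l) = -4 + l
v(m, T) = -m (v(m, T) = (-4 + 3)*m = -m)
H(z, U) = 1/(2*(z - U)) (H(z, U) = 1/(2*(-U + z)) = 1/(2*(z - U)))
-344 + 247*H((3*5)*5, -11) = -344 + 247*(1/(2*((3*5)*5 - 1*(-11)))) = -344 + 247*(1/(2*(15*5 + 11))) = -344 + 247*(1/(2*(75 + 11))) = -344 + 247*((½)/86) = -344 + 247*((½)*(1/86)) = -344 + 247*(1/172) = -344 + 247/172 = -58921/172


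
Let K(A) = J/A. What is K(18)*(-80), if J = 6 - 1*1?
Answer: -200/9 ≈ -22.222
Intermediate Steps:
J = 5 (J = 6 - 1 = 5)
K(A) = 5/A
K(18)*(-80) = (5/18)*(-80) = -200/9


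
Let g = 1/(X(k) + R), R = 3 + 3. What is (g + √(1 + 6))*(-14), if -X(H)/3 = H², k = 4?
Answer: ⅓ - 14*√7 ≈ -36.707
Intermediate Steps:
R = 6
X(H) = -3*H²
g = -1/42 (g = 1/(-3*4² + 6) = 1/(-3*16 + 6) = 1/(-48 + 6) = 1/(-42) = -1/42 ≈ -0.023810)
(g + √(1 + 6))*(-14) = (-1/42 + √(1 + 6))*(-14) = (-1/42 + √7)*(-14) = ⅓ - 14*√7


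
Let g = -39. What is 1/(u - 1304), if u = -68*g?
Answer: 1/1348 ≈ 0.00074184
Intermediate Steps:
u = 2652 (u = -68*(-39) = 2652)
1/(u - 1304) = 1/(2652 - 1304) = 1/1348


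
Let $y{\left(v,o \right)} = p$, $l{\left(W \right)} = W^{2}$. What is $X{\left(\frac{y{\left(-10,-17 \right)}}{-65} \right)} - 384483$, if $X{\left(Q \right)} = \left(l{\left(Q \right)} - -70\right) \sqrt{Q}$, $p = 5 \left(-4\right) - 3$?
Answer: $-384483 + \frac{296279 \sqrt{1495}}{274625} \approx -3.8444 \cdot 10^{5}$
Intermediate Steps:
$p = -23$ ($p = -20 - 3 = -23$)
$y{\left(v,o \right)} = -23$
$X{\left(Q \right)} = \sqrt{Q} \left(70 + Q^{2}\right)$ ($X{\left(Q \right)} = \left(Q^{2} - -70\right) \sqrt{Q} = \left(Q^{2} + 70\right) \sqrt{Q} = \left(70 + Q^{2}\right) \sqrt{Q} = \sqrt{Q} \left(70 + Q^{2}\right)$)
$X{\left(\frac{y{\left(-10,-17 \right)}}{-65} \right)} - 384483 = \sqrt{- \frac{23}{-65}} \left(70 + \left(- \frac{23}{-65}\right)^{2}\right) - 384483 = \sqrt{\left(-23\right) \left(- \frac{1}{65}\right)} \left(70 + \left(\left(-23\right) \left(- \frac{1}{65}\right)\right)^{2}\right) - 384483 = \sqrt{\frac{23}{65}} \left(70 + \left(\frac{23}{65}\right)^{2}\right) - 384483 = \frac{\sqrt{1495}}{65} \left(70 + \frac{529}{4225}\right) - 384483 = \frac{\sqrt{1495}}{65} \cdot \frac{296279}{4225} - 384483 = \frac{296279 \sqrt{1495}}{274625} - 384483 = -384483 + \frac{296279 \sqrt{1495}}{274625}$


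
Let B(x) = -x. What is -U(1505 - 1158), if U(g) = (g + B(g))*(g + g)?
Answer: 0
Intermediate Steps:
U(g) = 0 (U(g) = (g - g)*(g + g) = 0*(2*g) = 0)
-U(1505 - 1158) = -1*0 = 0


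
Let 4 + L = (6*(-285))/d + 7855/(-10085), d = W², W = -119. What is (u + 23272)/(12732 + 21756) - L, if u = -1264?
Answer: 227295795542/41044653069 ≈ 5.5378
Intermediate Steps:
d = 14161 (d = (-119)² = 14161)
L = -139946949/28562737 (L = -4 + ((6*(-285))/14161 + 7855/(-10085)) = -4 + (-1710*1/14161 + 7855*(-1/10085)) = -4 + (-1710/14161 - 1571/2017) = -4 - 25696001/28562737 = -139946949/28562737 ≈ -4.8996)
(u + 23272)/(12732 + 21756) - L = (-1264 + 23272)/(12732 + 21756) - 1*(-139946949/28562737) = 22008/34488 + 139946949/28562737 = 22008*(1/34488) + 139946949/28562737 = 917/1437 + 139946949/28562737 = 227295795542/41044653069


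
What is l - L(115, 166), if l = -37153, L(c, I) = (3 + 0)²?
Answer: -37162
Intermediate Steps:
L(c, I) = 9 (L(c, I) = 3² = 9)
l - L(115, 166) = -37153 - 1*9 = -37153 - 9 = -37162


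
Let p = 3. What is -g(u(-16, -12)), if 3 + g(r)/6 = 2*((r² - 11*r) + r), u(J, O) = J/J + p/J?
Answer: 6885/64 ≈ 107.58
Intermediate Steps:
u(J, O) = 1 + 3/J (u(J, O) = J/J + 3/J = 1 + 3/J)
g(r) = -18 - 120*r + 12*r² (g(r) = -18 + 6*(2*((r² - 11*r) + r)) = -18 + 6*(2*(r² - 10*r)) = -18 + 6*(-20*r + 2*r²) = -18 + (-120*r + 12*r²) = -18 - 120*r + 12*r²)
-g(u(-16, -12)) = -(-18 - 120*(3 - 16)/(-16) + 12*((3 - 16)/(-16))²) = -(-18 - (-15)*(-13)/2 + 12*(-1/16*(-13))²) = -(-18 - 120*13/16 + 12*(13/16)²) = -(-18 - 195/2 + 12*(169/256)) = -(-18 - 195/2 + 507/64) = -1*(-6885/64) = 6885/64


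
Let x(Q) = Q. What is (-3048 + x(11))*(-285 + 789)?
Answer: -1530648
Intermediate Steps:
(-3048 + x(11))*(-285 + 789) = (-3048 + 11)*(-285 + 789) = -3037*504 = -1530648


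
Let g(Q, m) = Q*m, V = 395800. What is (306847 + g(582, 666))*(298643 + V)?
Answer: 482262191337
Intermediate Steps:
(306847 + g(582, 666))*(298643 + V) = (306847 + 582*666)*(298643 + 395800) = (306847 + 387612)*694443 = 694459*694443 = 482262191337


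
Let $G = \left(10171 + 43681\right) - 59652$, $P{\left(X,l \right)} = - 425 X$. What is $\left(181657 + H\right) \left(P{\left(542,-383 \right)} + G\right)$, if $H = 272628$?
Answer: $-107279402750$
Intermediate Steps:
$G = -5800$ ($G = 53852 - 59652 = -5800$)
$\left(181657 + H\right) \left(P{\left(542,-383 \right)} + G\right) = \left(181657 + 272628\right) \left(\left(-425\right) 542 - 5800\right) = 454285 \left(-230350 - 5800\right) = 454285 \left(-236150\right) = -107279402750$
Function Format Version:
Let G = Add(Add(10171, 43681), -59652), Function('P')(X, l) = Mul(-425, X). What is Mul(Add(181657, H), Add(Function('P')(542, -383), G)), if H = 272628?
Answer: -107279402750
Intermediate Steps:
G = -5800 (G = Add(53852, -59652) = -5800)
Mul(Add(181657, H), Add(Function('P')(542, -383), G)) = Mul(Add(181657, 272628), Add(Mul(-425, 542), -5800)) = Mul(454285, Add(-230350, -5800)) = Mul(454285, -236150) = -107279402750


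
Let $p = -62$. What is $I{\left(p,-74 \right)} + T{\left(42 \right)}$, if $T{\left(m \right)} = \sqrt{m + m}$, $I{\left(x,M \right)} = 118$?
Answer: $118 + 2 \sqrt{21} \approx 127.17$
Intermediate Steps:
$T{\left(m \right)} = \sqrt{2} \sqrt{m}$ ($T{\left(m \right)} = \sqrt{2 m} = \sqrt{2} \sqrt{m}$)
$I{\left(p,-74 \right)} + T{\left(42 \right)} = 118 + \sqrt{2} \sqrt{42} = 118 + 2 \sqrt{21}$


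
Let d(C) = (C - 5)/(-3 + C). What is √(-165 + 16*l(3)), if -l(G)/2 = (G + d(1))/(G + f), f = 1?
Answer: I*√205 ≈ 14.318*I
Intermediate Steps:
d(C) = (-5 + C)/(-3 + C)
l(G) = -2*(2 + G)/(1 + G) (l(G) = -2*(G + (-5 + 1)/(-3 + 1))/(G + 1) = -2*(G - 4/(-2))/(1 + G) = -2*(G - ½*(-4))/(1 + G) = -2*(G + 2)/(1 + G) = -2*(2 + G)/(1 + G))
√(-165 + 16*l(3)) = √(-165 + 16*(2*(-2 - 1*3)/(1 + 3))) = √(-165 + 16*(2*(-2 - 3)/4)) = √(-165 + 16*(2*(¼)*(-5))) = √(-165 + 16*(-5/2)) = √(-165 - 40) = √(-205) = I*√205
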